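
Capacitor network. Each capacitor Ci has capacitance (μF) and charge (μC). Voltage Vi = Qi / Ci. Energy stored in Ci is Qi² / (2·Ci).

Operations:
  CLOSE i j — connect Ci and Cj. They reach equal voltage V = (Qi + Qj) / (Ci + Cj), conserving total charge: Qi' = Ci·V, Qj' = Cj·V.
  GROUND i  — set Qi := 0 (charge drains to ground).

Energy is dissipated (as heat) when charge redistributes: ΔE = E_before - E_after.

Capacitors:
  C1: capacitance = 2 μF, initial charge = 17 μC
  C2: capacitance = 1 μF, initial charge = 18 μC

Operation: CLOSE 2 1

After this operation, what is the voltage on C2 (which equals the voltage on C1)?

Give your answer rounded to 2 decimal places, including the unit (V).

Initial: C1(2μF, Q=17μC, V=8.50V), C2(1μF, Q=18μC, V=18.00V)
Op 1: CLOSE 2-1: Q_total=35.00, C_total=3.00, V=11.67; Q2=11.67, Q1=23.33; dissipated=30.083

Answer: 11.67 V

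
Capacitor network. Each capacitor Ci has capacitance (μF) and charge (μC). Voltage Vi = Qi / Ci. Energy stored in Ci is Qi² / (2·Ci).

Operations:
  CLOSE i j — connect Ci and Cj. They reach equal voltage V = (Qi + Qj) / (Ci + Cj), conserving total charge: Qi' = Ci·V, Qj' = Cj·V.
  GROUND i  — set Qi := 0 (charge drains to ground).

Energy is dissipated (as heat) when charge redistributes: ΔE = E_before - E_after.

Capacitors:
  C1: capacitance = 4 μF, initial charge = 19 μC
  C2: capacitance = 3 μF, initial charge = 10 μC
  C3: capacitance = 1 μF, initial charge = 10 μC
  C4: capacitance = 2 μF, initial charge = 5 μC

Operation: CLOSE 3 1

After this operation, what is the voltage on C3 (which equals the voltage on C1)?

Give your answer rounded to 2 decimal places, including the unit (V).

Initial: C1(4μF, Q=19μC, V=4.75V), C2(3μF, Q=10μC, V=3.33V), C3(1μF, Q=10μC, V=10.00V), C4(2μF, Q=5μC, V=2.50V)
Op 1: CLOSE 3-1: Q_total=29.00, C_total=5.00, V=5.80; Q3=5.80, Q1=23.20; dissipated=11.025

Answer: 5.80 V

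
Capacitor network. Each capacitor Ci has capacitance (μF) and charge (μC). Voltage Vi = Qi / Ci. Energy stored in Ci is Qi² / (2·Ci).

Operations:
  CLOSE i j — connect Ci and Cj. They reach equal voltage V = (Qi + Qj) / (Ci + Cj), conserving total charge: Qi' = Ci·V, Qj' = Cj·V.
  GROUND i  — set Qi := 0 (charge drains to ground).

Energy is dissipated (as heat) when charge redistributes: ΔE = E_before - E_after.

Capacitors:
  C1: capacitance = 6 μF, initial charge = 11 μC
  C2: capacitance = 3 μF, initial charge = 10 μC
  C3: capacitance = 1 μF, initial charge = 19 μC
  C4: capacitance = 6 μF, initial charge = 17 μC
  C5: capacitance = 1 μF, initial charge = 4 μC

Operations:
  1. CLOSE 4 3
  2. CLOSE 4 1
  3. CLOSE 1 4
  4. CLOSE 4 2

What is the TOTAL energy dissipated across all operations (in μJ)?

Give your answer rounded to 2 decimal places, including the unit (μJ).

Answer: 128.47 μJ

Derivation:
Initial: C1(6μF, Q=11μC, V=1.83V), C2(3μF, Q=10μC, V=3.33V), C3(1μF, Q=19μC, V=19.00V), C4(6μF, Q=17μC, V=2.83V), C5(1μF, Q=4μC, V=4.00V)
Op 1: CLOSE 4-3: Q_total=36.00, C_total=7.00, V=5.14; Q4=30.86, Q3=5.14; dissipated=112.012
Op 2: CLOSE 4-1: Q_total=41.86, C_total=12.00, V=3.49; Q4=20.93, Q1=20.93; dissipated=16.429
Op 3: CLOSE 1-4: Q_total=41.86, C_total=12.00, V=3.49; Q1=20.93, Q4=20.93; dissipated=0.000
Op 4: CLOSE 4-2: Q_total=30.93, C_total=9.00, V=3.44; Q4=20.62, Q2=10.31; dissipated=0.024
Total dissipated: 128.465 μJ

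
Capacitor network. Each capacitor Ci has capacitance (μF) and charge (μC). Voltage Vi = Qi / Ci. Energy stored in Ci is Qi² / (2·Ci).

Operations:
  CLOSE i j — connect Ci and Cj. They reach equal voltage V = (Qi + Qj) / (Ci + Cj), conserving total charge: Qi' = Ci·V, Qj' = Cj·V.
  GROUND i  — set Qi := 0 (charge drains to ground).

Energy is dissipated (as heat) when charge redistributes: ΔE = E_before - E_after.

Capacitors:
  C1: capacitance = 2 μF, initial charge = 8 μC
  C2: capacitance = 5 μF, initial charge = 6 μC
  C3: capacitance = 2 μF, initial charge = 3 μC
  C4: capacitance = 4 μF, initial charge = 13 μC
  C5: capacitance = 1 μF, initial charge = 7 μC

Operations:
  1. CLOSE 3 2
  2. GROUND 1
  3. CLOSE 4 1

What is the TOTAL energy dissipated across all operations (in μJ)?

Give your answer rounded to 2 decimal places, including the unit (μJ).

Answer: 23.11 μJ

Derivation:
Initial: C1(2μF, Q=8μC, V=4.00V), C2(5μF, Q=6μC, V=1.20V), C3(2μF, Q=3μC, V=1.50V), C4(4μF, Q=13μC, V=3.25V), C5(1μF, Q=7μC, V=7.00V)
Op 1: CLOSE 3-2: Q_total=9.00, C_total=7.00, V=1.29; Q3=2.57, Q2=6.43; dissipated=0.064
Op 2: GROUND 1: Q1=0; energy lost=16.000
Op 3: CLOSE 4-1: Q_total=13.00, C_total=6.00, V=2.17; Q4=8.67, Q1=4.33; dissipated=7.042
Total dissipated: 23.106 μJ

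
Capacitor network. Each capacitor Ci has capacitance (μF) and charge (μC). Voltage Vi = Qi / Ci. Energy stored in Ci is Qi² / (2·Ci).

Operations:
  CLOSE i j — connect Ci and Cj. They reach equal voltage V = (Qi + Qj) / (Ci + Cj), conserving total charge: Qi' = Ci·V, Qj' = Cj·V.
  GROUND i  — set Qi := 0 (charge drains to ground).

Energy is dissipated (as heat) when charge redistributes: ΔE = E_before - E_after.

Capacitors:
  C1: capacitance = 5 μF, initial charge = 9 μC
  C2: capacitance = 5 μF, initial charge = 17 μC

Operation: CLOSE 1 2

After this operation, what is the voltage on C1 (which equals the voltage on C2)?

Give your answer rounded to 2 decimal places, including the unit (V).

Initial: C1(5μF, Q=9μC, V=1.80V), C2(5μF, Q=17μC, V=3.40V)
Op 1: CLOSE 1-2: Q_total=26.00, C_total=10.00, V=2.60; Q1=13.00, Q2=13.00; dissipated=3.200

Answer: 2.60 V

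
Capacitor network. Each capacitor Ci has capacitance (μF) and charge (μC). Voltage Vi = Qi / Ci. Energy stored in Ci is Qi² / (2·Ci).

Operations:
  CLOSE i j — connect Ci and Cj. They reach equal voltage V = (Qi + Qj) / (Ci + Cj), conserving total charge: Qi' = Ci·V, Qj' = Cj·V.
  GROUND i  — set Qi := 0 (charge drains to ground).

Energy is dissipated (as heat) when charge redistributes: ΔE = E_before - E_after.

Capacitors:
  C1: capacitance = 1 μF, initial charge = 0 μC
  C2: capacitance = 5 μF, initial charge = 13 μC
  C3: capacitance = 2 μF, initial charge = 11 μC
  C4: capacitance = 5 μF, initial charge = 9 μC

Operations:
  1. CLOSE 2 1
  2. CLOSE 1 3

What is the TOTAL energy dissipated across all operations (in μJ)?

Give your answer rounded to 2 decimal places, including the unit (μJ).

Answer: 6.52 μJ

Derivation:
Initial: C1(1μF, Q=0μC, V=0.00V), C2(5μF, Q=13μC, V=2.60V), C3(2μF, Q=11μC, V=5.50V), C4(5μF, Q=9μC, V=1.80V)
Op 1: CLOSE 2-1: Q_total=13.00, C_total=6.00, V=2.17; Q2=10.83, Q1=2.17; dissipated=2.817
Op 2: CLOSE 1-3: Q_total=13.17, C_total=3.00, V=4.39; Q1=4.39, Q3=8.78; dissipated=3.704
Total dissipated: 6.520 μJ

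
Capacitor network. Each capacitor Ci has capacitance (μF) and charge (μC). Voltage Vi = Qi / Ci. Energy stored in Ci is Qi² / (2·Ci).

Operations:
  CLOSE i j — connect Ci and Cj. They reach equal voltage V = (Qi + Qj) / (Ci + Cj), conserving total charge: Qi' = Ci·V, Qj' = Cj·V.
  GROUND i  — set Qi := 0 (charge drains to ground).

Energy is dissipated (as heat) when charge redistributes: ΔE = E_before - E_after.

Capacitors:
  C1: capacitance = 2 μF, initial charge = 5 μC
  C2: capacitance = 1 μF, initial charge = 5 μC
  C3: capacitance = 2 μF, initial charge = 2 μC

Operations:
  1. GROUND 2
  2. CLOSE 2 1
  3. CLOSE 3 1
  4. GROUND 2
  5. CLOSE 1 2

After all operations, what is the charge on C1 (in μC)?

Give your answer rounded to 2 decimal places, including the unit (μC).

Answer: 1.78 μC

Derivation:
Initial: C1(2μF, Q=5μC, V=2.50V), C2(1μF, Q=5μC, V=5.00V), C3(2μF, Q=2μC, V=1.00V)
Op 1: GROUND 2: Q2=0; energy lost=12.500
Op 2: CLOSE 2-1: Q_total=5.00, C_total=3.00, V=1.67; Q2=1.67, Q1=3.33; dissipated=2.083
Op 3: CLOSE 3-1: Q_total=5.33, C_total=4.00, V=1.33; Q3=2.67, Q1=2.67; dissipated=0.222
Op 4: GROUND 2: Q2=0; energy lost=1.389
Op 5: CLOSE 1-2: Q_total=2.67, C_total=3.00, V=0.89; Q1=1.78, Q2=0.89; dissipated=0.593
Final charges: Q1=1.78, Q2=0.89, Q3=2.67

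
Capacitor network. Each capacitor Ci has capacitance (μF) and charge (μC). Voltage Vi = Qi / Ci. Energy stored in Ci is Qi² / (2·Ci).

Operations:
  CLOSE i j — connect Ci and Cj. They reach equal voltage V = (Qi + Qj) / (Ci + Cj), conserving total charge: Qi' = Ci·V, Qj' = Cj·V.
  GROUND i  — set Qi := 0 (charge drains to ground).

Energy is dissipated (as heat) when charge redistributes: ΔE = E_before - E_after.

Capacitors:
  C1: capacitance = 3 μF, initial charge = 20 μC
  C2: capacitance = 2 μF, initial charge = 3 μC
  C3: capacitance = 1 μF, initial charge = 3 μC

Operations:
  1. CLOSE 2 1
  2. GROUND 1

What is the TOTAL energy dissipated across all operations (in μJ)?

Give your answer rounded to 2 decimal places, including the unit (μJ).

Answer: 47.76 μJ

Derivation:
Initial: C1(3μF, Q=20μC, V=6.67V), C2(2μF, Q=3μC, V=1.50V), C3(1μF, Q=3μC, V=3.00V)
Op 1: CLOSE 2-1: Q_total=23.00, C_total=5.00, V=4.60; Q2=9.20, Q1=13.80; dissipated=16.017
Op 2: GROUND 1: Q1=0; energy lost=31.740
Total dissipated: 47.757 μJ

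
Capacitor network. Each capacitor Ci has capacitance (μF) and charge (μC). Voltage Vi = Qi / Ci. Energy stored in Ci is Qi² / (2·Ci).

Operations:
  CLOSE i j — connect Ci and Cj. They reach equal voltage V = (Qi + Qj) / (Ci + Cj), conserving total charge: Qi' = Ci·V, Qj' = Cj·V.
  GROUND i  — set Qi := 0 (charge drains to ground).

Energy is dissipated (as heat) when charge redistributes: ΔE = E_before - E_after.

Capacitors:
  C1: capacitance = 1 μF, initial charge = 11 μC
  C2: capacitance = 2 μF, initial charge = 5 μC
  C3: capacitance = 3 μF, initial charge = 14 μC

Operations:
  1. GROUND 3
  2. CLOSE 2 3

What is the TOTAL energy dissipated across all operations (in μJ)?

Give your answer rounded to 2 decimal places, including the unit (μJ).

Answer: 36.42 μJ

Derivation:
Initial: C1(1μF, Q=11μC, V=11.00V), C2(2μF, Q=5μC, V=2.50V), C3(3μF, Q=14μC, V=4.67V)
Op 1: GROUND 3: Q3=0; energy lost=32.667
Op 2: CLOSE 2-3: Q_total=5.00, C_total=5.00, V=1.00; Q2=2.00, Q3=3.00; dissipated=3.750
Total dissipated: 36.417 μJ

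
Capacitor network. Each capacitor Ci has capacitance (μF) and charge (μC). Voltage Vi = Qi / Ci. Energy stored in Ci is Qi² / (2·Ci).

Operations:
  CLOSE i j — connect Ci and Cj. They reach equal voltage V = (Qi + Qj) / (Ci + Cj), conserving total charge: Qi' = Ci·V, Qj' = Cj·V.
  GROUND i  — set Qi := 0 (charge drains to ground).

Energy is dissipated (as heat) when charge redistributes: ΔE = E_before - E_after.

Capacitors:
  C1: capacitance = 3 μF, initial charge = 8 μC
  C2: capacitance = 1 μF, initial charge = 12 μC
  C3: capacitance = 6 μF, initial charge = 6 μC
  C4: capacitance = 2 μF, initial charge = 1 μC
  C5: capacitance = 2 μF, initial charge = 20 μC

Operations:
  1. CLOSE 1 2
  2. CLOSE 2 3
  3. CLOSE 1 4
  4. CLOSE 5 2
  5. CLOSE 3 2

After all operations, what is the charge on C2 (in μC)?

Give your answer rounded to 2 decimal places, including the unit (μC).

Answer: 2.37 μC

Derivation:
Initial: C1(3μF, Q=8μC, V=2.67V), C2(1μF, Q=12μC, V=12.00V), C3(6μF, Q=6μC, V=1.00V), C4(2μF, Q=1μC, V=0.50V), C5(2μF, Q=20μC, V=10.00V)
Op 1: CLOSE 1-2: Q_total=20.00, C_total=4.00, V=5.00; Q1=15.00, Q2=5.00; dissipated=32.667
Op 2: CLOSE 2-3: Q_total=11.00, C_total=7.00, V=1.57; Q2=1.57, Q3=9.43; dissipated=6.857
Op 3: CLOSE 1-4: Q_total=16.00, C_total=5.00, V=3.20; Q1=9.60, Q4=6.40; dissipated=12.150
Op 4: CLOSE 5-2: Q_total=21.57, C_total=3.00, V=7.19; Q5=14.38, Q2=7.19; dissipated=23.680
Op 5: CLOSE 3-2: Q_total=16.62, C_total=7.00, V=2.37; Q3=14.24, Q2=2.37; dissipated=13.532
Final charges: Q1=9.60, Q2=2.37, Q3=14.24, Q4=6.40, Q5=14.38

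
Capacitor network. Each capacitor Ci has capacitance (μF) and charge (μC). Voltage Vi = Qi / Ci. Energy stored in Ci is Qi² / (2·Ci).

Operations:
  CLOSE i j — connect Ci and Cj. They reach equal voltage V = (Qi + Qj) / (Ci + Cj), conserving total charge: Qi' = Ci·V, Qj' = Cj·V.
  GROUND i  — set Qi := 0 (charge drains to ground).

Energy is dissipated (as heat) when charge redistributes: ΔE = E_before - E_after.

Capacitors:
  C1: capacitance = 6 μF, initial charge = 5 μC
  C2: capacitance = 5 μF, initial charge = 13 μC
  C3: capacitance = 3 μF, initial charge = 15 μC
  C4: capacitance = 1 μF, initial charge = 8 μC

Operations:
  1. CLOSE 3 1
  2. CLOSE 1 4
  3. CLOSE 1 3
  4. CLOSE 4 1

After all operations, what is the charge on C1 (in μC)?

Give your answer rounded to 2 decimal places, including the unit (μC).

Answer: 16.87 μC

Derivation:
Initial: C1(6μF, Q=5μC, V=0.83V), C2(5μF, Q=13μC, V=2.60V), C3(3μF, Q=15μC, V=5.00V), C4(1μF, Q=8μC, V=8.00V)
Op 1: CLOSE 3-1: Q_total=20.00, C_total=9.00, V=2.22; Q3=6.67, Q1=13.33; dissipated=17.361
Op 2: CLOSE 1-4: Q_total=21.33, C_total=7.00, V=3.05; Q1=18.29, Q4=3.05; dissipated=14.307
Op 3: CLOSE 1-3: Q_total=24.95, C_total=9.00, V=2.77; Q1=16.63, Q3=8.32; dissipated=0.681
Op 4: CLOSE 4-1: Q_total=19.68, C_total=7.00, V=2.81; Q4=2.81, Q1=16.87; dissipated=0.032
Final charges: Q1=16.87, Q2=13.00, Q3=8.32, Q4=2.81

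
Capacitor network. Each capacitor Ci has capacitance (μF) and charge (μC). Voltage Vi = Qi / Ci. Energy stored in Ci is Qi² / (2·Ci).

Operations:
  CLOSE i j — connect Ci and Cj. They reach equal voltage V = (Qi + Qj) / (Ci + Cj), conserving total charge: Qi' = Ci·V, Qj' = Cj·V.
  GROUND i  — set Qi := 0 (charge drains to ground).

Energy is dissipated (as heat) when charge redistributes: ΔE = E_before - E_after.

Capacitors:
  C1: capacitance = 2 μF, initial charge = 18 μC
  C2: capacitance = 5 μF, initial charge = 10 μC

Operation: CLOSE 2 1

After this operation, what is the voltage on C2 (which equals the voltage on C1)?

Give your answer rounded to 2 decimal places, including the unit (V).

Initial: C1(2μF, Q=18μC, V=9.00V), C2(5μF, Q=10μC, V=2.00V)
Op 1: CLOSE 2-1: Q_total=28.00, C_total=7.00, V=4.00; Q2=20.00, Q1=8.00; dissipated=35.000

Answer: 4.00 V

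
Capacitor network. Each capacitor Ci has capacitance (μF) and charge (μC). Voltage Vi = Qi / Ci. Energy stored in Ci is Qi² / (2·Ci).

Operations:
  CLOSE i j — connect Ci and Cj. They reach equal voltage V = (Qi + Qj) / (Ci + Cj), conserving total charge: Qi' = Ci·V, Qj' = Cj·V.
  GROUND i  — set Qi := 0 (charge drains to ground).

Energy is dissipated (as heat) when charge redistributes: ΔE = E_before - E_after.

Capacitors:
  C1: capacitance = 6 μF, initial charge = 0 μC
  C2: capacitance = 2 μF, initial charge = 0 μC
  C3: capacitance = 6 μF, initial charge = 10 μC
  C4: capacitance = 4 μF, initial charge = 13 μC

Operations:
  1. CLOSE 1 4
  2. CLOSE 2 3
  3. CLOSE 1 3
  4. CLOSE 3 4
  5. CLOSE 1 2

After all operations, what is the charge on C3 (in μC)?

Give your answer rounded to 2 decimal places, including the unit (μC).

Answer: 7.71 μC

Derivation:
Initial: C1(6μF, Q=0μC, V=0.00V), C2(2μF, Q=0μC, V=0.00V), C3(6μF, Q=10μC, V=1.67V), C4(4μF, Q=13μC, V=3.25V)
Op 1: CLOSE 1-4: Q_total=13.00, C_total=10.00, V=1.30; Q1=7.80, Q4=5.20; dissipated=12.675
Op 2: CLOSE 2-3: Q_total=10.00, C_total=8.00, V=1.25; Q2=2.50, Q3=7.50; dissipated=2.083
Op 3: CLOSE 1-3: Q_total=15.30, C_total=12.00, V=1.27; Q1=7.65, Q3=7.65; dissipated=0.004
Op 4: CLOSE 3-4: Q_total=12.85, C_total=10.00, V=1.28; Q3=7.71, Q4=5.14; dissipated=0.001
Op 5: CLOSE 1-2: Q_total=10.15, C_total=8.00, V=1.27; Q1=7.61, Q2=2.54; dissipated=0.000
Final charges: Q1=7.61, Q2=2.54, Q3=7.71, Q4=5.14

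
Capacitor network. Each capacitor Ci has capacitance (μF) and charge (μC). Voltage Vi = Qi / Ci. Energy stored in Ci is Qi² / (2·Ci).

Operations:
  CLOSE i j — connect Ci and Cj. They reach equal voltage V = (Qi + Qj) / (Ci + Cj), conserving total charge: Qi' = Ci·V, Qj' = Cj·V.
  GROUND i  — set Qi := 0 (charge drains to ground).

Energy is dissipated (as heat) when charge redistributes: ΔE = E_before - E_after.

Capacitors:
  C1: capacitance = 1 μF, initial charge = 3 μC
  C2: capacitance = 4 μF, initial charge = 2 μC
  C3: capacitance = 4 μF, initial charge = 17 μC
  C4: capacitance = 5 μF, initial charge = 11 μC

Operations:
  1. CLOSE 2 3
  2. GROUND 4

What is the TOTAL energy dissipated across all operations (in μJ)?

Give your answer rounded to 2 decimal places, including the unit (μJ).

Answer: 26.16 μJ

Derivation:
Initial: C1(1μF, Q=3μC, V=3.00V), C2(4μF, Q=2μC, V=0.50V), C3(4μF, Q=17μC, V=4.25V), C4(5μF, Q=11μC, V=2.20V)
Op 1: CLOSE 2-3: Q_total=19.00, C_total=8.00, V=2.38; Q2=9.50, Q3=9.50; dissipated=14.062
Op 2: GROUND 4: Q4=0; energy lost=12.100
Total dissipated: 26.163 μJ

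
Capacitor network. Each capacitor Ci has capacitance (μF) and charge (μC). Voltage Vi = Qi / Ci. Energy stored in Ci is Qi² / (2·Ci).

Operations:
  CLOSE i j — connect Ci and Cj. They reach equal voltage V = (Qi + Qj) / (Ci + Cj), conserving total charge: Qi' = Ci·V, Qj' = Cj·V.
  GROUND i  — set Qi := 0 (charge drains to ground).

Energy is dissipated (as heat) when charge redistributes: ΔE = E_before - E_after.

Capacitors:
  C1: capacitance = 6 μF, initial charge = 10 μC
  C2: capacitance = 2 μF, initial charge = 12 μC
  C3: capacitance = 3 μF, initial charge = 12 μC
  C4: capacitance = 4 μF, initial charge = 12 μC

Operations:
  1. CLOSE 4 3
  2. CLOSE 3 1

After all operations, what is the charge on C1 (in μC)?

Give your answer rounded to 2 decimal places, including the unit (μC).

Answer: 13.52 μC

Derivation:
Initial: C1(6μF, Q=10μC, V=1.67V), C2(2μF, Q=12μC, V=6.00V), C3(3μF, Q=12μC, V=4.00V), C4(4μF, Q=12μC, V=3.00V)
Op 1: CLOSE 4-3: Q_total=24.00, C_total=7.00, V=3.43; Q4=13.71, Q3=10.29; dissipated=0.857
Op 2: CLOSE 3-1: Q_total=20.29, C_total=9.00, V=2.25; Q3=6.76, Q1=13.52; dissipated=3.104
Final charges: Q1=13.52, Q2=12.00, Q3=6.76, Q4=13.71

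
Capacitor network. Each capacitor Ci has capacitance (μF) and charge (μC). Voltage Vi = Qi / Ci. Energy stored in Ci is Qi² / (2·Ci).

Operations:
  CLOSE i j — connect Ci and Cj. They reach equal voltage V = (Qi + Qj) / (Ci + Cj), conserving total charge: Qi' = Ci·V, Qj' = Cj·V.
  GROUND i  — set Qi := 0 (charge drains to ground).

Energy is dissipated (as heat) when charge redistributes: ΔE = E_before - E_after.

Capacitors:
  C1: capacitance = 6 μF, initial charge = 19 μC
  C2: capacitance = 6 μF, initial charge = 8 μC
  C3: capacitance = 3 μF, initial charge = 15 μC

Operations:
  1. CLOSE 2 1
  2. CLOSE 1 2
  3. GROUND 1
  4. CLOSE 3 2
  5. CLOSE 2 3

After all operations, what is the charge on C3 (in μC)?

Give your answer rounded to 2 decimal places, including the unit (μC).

Answer: 9.50 μC

Derivation:
Initial: C1(6μF, Q=19μC, V=3.17V), C2(6μF, Q=8μC, V=1.33V), C3(3μF, Q=15μC, V=5.00V)
Op 1: CLOSE 2-1: Q_total=27.00, C_total=12.00, V=2.25; Q2=13.50, Q1=13.50; dissipated=5.042
Op 2: CLOSE 1-2: Q_total=27.00, C_total=12.00, V=2.25; Q1=13.50, Q2=13.50; dissipated=0.000
Op 3: GROUND 1: Q1=0; energy lost=15.188
Op 4: CLOSE 3-2: Q_total=28.50, C_total=9.00, V=3.17; Q3=9.50, Q2=19.00; dissipated=7.562
Op 5: CLOSE 2-3: Q_total=28.50, C_total=9.00, V=3.17; Q2=19.00, Q3=9.50; dissipated=0.000
Final charges: Q1=0.00, Q2=19.00, Q3=9.50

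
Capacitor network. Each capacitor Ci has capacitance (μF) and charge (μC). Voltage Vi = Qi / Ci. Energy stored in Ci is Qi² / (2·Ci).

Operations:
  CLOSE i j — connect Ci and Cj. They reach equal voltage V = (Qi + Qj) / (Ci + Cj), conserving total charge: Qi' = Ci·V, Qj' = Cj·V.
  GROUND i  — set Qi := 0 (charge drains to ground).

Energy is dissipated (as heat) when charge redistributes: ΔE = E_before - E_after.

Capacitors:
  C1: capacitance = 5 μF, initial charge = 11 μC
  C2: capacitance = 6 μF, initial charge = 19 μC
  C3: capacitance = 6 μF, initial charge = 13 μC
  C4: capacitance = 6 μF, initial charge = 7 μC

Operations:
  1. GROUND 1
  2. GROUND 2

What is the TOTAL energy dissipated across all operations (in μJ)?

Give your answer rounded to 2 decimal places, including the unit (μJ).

Initial: C1(5μF, Q=11μC, V=2.20V), C2(6μF, Q=19μC, V=3.17V), C3(6μF, Q=13μC, V=2.17V), C4(6μF, Q=7μC, V=1.17V)
Op 1: GROUND 1: Q1=0; energy lost=12.100
Op 2: GROUND 2: Q2=0; energy lost=30.083
Total dissipated: 42.183 μJ

Answer: 42.18 μJ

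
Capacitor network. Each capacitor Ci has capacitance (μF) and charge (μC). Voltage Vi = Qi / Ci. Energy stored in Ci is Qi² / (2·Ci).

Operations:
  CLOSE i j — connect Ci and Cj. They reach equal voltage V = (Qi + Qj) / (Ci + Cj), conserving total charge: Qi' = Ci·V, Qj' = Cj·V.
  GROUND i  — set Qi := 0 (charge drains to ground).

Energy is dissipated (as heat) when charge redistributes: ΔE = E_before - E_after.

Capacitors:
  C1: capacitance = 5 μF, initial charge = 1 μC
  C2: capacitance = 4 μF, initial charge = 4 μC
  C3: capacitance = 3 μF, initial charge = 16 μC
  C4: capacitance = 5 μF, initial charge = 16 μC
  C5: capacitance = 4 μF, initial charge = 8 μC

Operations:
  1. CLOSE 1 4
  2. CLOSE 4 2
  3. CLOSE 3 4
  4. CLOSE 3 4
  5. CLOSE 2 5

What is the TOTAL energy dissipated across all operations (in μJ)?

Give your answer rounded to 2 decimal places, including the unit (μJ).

Answer: 26.75 μJ

Derivation:
Initial: C1(5μF, Q=1μC, V=0.20V), C2(4μF, Q=4μC, V=1.00V), C3(3μF, Q=16μC, V=5.33V), C4(5μF, Q=16μC, V=3.20V), C5(4μF, Q=8μC, V=2.00V)
Op 1: CLOSE 1-4: Q_total=17.00, C_total=10.00, V=1.70; Q1=8.50, Q4=8.50; dissipated=11.250
Op 2: CLOSE 4-2: Q_total=12.50, C_total=9.00, V=1.39; Q4=6.94, Q2=5.56; dissipated=0.544
Op 3: CLOSE 3-4: Q_total=22.94, C_total=8.00, V=2.87; Q3=8.60, Q4=14.34; dissipated=14.586
Op 4: CLOSE 3-4: Q_total=22.94, C_total=8.00, V=2.87; Q3=8.60, Q4=14.34; dissipated=0.000
Op 5: CLOSE 2-5: Q_total=13.56, C_total=8.00, V=1.69; Q2=6.78, Q5=6.78; dissipated=0.373
Total dissipated: 26.754 μJ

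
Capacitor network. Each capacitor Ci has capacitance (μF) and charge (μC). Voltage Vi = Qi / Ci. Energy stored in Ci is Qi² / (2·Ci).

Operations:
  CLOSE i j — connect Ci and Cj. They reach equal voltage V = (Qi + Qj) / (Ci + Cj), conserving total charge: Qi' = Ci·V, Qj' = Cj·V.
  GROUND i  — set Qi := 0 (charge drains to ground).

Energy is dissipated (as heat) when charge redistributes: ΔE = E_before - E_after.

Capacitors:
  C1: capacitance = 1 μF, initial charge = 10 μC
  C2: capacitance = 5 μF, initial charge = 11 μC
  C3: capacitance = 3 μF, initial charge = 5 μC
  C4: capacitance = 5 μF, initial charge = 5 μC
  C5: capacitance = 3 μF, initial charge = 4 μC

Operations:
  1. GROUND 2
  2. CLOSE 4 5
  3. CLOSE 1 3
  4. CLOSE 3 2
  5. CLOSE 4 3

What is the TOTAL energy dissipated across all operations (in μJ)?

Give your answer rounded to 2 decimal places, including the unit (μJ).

Answer: 51.50 μJ

Derivation:
Initial: C1(1μF, Q=10μC, V=10.00V), C2(5μF, Q=11μC, V=2.20V), C3(3μF, Q=5μC, V=1.67V), C4(5μF, Q=5μC, V=1.00V), C5(3μF, Q=4μC, V=1.33V)
Op 1: GROUND 2: Q2=0; energy lost=12.100
Op 2: CLOSE 4-5: Q_total=9.00, C_total=8.00, V=1.12; Q4=5.62, Q5=3.38; dissipated=0.104
Op 3: CLOSE 1-3: Q_total=15.00, C_total=4.00, V=3.75; Q1=3.75, Q3=11.25; dissipated=26.042
Op 4: CLOSE 3-2: Q_total=11.25, C_total=8.00, V=1.41; Q3=4.22, Q2=7.03; dissipated=13.184
Op 5: CLOSE 4-3: Q_total=9.84, C_total=8.00, V=1.23; Q4=6.15, Q3=3.69; dissipated=0.074
Total dissipated: 51.504 μJ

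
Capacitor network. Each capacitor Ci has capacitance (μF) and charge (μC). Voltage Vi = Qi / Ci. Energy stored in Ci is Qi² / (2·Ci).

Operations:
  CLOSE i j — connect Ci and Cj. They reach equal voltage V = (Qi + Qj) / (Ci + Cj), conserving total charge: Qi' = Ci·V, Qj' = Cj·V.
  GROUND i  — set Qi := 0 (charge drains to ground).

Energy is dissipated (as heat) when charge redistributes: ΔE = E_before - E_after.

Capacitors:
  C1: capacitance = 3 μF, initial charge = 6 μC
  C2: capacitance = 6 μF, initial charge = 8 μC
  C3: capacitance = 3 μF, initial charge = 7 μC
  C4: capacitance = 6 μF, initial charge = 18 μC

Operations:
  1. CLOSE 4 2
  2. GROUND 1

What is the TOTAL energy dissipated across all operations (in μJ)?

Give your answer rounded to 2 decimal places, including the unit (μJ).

Answer: 10.17 μJ

Derivation:
Initial: C1(3μF, Q=6μC, V=2.00V), C2(6μF, Q=8μC, V=1.33V), C3(3μF, Q=7μC, V=2.33V), C4(6μF, Q=18μC, V=3.00V)
Op 1: CLOSE 4-2: Q_total=26.00, C_total=12.00, V=2.17; Q4=13.00, Q2=13.00; dissipated=4.167
Op 2: GROUND 1: Q1=0; energy lost=6.000
Total dissipated: 10.167 μJ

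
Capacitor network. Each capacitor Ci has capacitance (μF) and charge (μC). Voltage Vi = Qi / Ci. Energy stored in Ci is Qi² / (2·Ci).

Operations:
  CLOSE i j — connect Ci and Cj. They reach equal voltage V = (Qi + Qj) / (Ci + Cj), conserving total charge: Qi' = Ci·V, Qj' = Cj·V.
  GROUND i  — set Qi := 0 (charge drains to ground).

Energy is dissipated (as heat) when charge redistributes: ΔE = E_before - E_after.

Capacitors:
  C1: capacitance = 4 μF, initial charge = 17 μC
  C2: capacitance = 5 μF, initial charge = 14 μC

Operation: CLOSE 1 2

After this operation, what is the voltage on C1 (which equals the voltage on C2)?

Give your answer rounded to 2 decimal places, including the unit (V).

Initial: C1(4μF, Q=17μC, V=4.25V), C2(5μF, Q=14μC, V=2.80V)
Op 1: CLOSE 1-2: Q_total=31.00, C_total=9.00, V=3.44; Q1=13.78, Q2=17.22; dissipated=2.336

Answer: 3.44 V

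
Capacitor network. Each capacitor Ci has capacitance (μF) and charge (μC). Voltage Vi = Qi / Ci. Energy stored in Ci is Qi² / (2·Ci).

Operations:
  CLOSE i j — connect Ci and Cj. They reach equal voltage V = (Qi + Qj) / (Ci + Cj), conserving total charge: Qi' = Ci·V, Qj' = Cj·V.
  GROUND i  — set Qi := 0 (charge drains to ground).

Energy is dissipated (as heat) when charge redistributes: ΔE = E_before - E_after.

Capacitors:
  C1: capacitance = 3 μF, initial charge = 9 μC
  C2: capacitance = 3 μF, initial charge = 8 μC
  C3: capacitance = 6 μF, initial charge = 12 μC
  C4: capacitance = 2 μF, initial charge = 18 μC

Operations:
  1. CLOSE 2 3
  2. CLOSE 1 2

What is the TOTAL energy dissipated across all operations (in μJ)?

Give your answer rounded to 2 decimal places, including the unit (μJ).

Initial: C1(3μF, Q=9μC, V=3.00V), C2(3μF, Q=8μC, V=2.67V), C3(6μF, Q=12μC, V=2.00V), C4(2μF, Q=18μC, V=9.00V)
Op 1: CLOSE 2-3: Q_total=20.00, C_total=9.00, V=2.22; Q2=6.67, Q3=13.33; dissipated=0.444
Op 2: CLOSE 1-2: Q_total=15.67, C_total=6.00, V=2.61; Q1=7.83, Q2=7.83; dissipated=0.454
Total dissipated: 0.898 μJ

Answer: 0.90 μJ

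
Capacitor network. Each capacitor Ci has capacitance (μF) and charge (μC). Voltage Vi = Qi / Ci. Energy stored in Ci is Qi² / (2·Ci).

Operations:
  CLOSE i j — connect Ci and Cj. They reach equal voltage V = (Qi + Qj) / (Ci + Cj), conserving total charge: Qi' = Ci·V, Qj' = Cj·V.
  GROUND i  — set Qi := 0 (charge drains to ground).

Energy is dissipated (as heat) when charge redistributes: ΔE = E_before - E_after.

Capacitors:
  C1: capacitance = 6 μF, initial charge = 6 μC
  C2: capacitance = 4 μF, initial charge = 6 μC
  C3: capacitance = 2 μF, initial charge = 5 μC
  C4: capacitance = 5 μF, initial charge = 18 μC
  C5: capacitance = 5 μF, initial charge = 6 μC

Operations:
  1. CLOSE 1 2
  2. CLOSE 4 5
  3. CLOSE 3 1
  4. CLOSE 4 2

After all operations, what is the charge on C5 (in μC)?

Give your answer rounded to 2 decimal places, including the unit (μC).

Initial: C1(6μF, Q=6μC, V=1.00V), C2(4μF, Q=6μC, V=1.50V), C3(2μF, Q=5μC, V=2.50V), C4(5μF, Q=18μC, V=3.60V), C5(5μF, Q=6μC, V=1.20V)
Op 1: CLOSE 1-2: Q_total=12.00, C_total=10.00, V=1.20; Q1=7.20, Q2=4.80; dissipated=0.300
Op 2: CLOSE 4-5: Q_total=24.00, C_total=10.00, V=2.40; Q4=12.00, Q5=12.00; dissipated=7.200
Op 3: CLOSE 3-1: Q_total=12.20, C_total=8.00, V=1.52; Q3=3.05, Q1=9.15; dissipated=1.268
Op 4: CLOSE 4-2: Q_total=16.80, C_total=9.00, V=1.87; Q4=9.33, Q2=7.47; dissipated=1.600
Final charges: Q1=9.15, Q2=7.47, Q3=3.05, Q4=9.33, Q5=12.00

Answer: 12.00 μC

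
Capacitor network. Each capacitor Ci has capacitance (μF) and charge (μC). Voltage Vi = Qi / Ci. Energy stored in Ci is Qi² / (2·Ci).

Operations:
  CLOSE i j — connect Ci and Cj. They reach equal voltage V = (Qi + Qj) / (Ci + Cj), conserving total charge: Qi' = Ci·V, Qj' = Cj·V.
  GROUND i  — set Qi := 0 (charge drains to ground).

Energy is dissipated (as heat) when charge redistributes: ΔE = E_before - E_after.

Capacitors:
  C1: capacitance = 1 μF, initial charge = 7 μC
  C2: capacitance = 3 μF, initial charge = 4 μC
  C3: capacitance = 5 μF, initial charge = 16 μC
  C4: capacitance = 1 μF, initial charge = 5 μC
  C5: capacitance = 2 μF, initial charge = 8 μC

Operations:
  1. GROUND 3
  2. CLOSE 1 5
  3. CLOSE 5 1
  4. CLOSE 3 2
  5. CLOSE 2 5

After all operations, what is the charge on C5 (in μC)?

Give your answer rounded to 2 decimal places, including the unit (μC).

Initial: C1(1μF, Q=7μC, V=7.00V), C2(3μF, Q=4μC, V=1.33V), C3(5μF, Q=16μC, V=3.20V), C4(1μF, Q=5μC, V=5.00V), C5(2μF, Q=8μC, V=4.00V)
Op 1: GROUND 3: Q3=0; energy lost=25.600
Op 2: CLOSE 1-5: Q_total=15.00, C_total=3.00, V=5.00; Q1=5.00, Q5=10.00; dissipated=3.000
Op 3: CLOSE 5-1: Q_total=15.00, C_total=3.00, V=5.00; Q5=10.00, Q1=5.00; dissipated=0.000
Op 4: CLOSE 3-2: Q_total=4.00, C_total=8.00, V=0.50; Q3=2.50, Q2=1.50; dissipated=1.667
Op 5: CLOSE 2-5: Q_total=11.50, C_total=5.00, V=2.30; Q2=6.90, Q5=4.60; dissipated=12.150
Final charges: Q1=5.00, Q2=6.90, Q3=2.50, Q4=5.00, Q5=4.60

Answer: 4.60 μC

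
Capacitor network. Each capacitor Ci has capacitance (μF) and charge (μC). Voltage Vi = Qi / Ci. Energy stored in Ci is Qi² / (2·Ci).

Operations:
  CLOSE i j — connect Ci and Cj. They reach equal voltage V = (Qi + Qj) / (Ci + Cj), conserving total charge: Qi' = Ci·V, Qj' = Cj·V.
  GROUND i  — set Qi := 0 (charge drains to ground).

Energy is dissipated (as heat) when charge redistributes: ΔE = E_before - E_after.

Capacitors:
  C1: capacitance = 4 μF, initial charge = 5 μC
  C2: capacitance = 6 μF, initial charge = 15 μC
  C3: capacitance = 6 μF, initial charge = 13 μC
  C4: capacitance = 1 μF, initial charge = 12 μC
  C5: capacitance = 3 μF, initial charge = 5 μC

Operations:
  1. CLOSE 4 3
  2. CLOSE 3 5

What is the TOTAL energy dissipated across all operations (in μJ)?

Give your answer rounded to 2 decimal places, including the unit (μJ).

Initial: C1(4μF, Q=5μC, V=1.25V), C2(6μF, Q=15μC, V=2.50V), C3(6μF, Q=13μC, V=2.17V), C4(1μF, Q=12μC, V=12.00V), C5(3μF, Q=5μC, V=1.67V)
Op 1: CLOSE 4-3: Q_total=25.00, C_total=7.00, V=3.57; Q4=3.57, Q3=21.43; dissipated=41.440
Op 2: CLOSE 3-5: Q_total=26.43, C_total=9.00, V=2.94; Q3=17.62, Q5=8.81; dissipated=3.628
Total dissipated: 45.069 μJ

Answer: 45.07 μJ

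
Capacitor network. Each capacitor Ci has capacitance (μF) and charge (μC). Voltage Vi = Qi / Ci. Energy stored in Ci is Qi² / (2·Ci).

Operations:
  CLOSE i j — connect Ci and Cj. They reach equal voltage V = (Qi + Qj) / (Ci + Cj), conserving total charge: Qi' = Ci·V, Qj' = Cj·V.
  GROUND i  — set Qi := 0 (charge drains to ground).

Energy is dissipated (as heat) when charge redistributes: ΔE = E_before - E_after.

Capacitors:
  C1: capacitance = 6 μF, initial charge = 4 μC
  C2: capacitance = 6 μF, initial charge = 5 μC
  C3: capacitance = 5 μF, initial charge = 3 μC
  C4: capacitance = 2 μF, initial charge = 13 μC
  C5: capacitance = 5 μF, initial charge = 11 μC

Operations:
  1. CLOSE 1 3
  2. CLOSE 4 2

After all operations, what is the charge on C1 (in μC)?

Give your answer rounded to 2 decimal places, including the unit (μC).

Answer: 3.82 μC

Derivation:
Initial: C1(6μF, Q=4μC, V=0.67V), C2(6μF, Q=5μC, V=0.83V), C3(5μF, Q=3μC, V=0.60V), C4(2μF, Q=13μC, V=6.50V), C5(5μF, Q=11μC, V=2.20V)
Op 1: CLOSE 1-3: Q_total=7.00, C_total=11.00, V=0.64; Q1=3.82, Q3=3.18; dissipated=0.006
Op 2: CLOSE 4-2: Q_total=18.00, C_total=8.00, V=2.25; Q4=4.50, Q2=13.50; dissipated=24.083
Final charges: Q1=3.82, Q2=13.50, Q3=3.18, Q4=4.50, Q5=11.00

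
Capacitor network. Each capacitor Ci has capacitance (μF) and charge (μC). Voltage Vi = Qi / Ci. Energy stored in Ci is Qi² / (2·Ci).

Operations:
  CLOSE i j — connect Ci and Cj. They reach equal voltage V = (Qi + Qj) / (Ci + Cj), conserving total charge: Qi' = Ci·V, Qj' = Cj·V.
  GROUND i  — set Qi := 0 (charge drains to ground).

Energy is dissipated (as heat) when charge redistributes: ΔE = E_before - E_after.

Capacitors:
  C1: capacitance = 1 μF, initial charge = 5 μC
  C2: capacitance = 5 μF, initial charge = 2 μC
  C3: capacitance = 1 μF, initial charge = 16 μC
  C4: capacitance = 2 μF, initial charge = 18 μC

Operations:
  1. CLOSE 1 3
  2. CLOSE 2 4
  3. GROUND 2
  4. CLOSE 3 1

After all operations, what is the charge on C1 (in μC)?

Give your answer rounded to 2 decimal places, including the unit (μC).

Answer: 10.50 μC

Derivation:
Initial: C1(1μF, Q=5μC, V=5.00V), C2(5μF, Q=2μC, V=0.40V), C3(1μF, Q=16μC, V=16.00V), C4(2μF, Q=18μC, V=9.00V)
Op 1: CLOSE 1-3: Q_total=21.00, C_total=2.00, V=10.50; Q1=10.50, Q3=10.50; dissipated=30.250
Op 2: CLOSE 2-4: Q_total=20.00, C_total=7.00, V=2.86; Q2=14.29, Q4=5.71; dissipated=52.829
Op 3: GROUND 2: Q2=0; energy lost=20.408
Op 4: CLOSE 3-1: Q_total=21.00, C_total=2.00, V=10.50; Q3=10.50, Q1=10.50; dissipated=0.000
Final charges: Q1=10.50, Q2=0.00, Q3=10.50, Q4=5.71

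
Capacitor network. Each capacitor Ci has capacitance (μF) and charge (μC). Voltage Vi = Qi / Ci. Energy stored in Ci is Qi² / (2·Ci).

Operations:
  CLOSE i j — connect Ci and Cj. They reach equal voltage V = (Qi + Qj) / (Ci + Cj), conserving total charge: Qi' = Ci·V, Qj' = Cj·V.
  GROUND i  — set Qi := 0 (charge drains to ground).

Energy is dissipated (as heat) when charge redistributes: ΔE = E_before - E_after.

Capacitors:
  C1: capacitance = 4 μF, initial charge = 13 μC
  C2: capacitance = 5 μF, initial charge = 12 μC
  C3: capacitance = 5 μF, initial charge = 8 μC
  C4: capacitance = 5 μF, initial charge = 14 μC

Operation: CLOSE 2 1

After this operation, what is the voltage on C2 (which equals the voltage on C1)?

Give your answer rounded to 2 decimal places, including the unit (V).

Answer: 2.78 V

Derivation:
Initial: C1(4μF, Q=13μC, V=3.25V), C2(5μF, Q=12μC, V=2.40V), C3(5μF, Q=8μC, V=1.60V), C4(5μF, Q=14μC, V=2.80V)
Op 1: CLOSE 2-1: Q_total=25.00, C_total=9.00, V=2.78; Q2=13.89, Q1=11.11; dissipated=0.803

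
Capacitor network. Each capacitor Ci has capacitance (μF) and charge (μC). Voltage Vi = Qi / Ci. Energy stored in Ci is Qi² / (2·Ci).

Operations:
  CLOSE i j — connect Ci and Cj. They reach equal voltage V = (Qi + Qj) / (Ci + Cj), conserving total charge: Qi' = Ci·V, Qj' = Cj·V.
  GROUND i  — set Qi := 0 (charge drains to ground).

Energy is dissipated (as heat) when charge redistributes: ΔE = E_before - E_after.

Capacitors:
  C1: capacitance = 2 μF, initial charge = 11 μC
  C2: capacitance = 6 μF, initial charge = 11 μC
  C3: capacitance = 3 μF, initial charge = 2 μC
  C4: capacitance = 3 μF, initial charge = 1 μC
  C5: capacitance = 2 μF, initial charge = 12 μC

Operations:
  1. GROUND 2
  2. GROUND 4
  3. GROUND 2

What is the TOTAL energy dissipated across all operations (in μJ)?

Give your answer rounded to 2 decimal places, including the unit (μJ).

Answer: 10.25 μJ

Derivation:
Initial: C1(2μF, Q=11μC, V=5.50V), C2(6μF, Q=11μC, V=1.83V), C3(3μF, Q=2μC, V=0.67V), C4(3μF, Q=1μC, V=0.33V), C5(2μF, Q=12μC, V=6.00V)
Op 1: GROUND 2: Q2=0; energy lost=10.083
Op 2: GROUND 4: Q4=0; energy lost=0.167
Op 3: GROUND 2: Q2=0; energy lost=0.000
Total dissipated: 10.250 μJ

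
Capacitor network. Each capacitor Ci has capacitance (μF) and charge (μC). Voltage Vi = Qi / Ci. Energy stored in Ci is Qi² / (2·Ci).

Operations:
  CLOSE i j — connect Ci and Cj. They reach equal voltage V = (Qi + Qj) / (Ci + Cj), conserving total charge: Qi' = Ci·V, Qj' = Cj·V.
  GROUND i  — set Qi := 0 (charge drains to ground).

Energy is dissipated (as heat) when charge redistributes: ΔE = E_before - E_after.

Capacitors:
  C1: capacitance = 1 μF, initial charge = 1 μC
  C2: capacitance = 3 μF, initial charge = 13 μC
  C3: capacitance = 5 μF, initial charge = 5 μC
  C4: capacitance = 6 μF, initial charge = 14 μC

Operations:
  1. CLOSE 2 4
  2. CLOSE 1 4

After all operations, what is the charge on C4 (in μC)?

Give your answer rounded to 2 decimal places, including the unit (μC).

Answer: 16.29 μC

Derivation:
Initial: C1(1μF, Q=1μC, V=1.00V), C2(3μF, Q=13μC, V=4.33V), C3(5μF, Q=5μC, V=1.00V), C4(6μF, Q=14μC, V=2.33V)
Op 1: CLOSE 2-4: Q_total=27.00, C_total=9.00, V=3.00; Q2=9.00, Q4=18.00; dissipated=4.000
Op 2: CLOSE 1-4: Q_total=19.00, C_total=7.00, V=2.71; Q1=2.71, Q4=16.29; dissipated=1.714
Final charges: Q1=2.71, Q2=9.00, Q3=5.00, Q4=16.29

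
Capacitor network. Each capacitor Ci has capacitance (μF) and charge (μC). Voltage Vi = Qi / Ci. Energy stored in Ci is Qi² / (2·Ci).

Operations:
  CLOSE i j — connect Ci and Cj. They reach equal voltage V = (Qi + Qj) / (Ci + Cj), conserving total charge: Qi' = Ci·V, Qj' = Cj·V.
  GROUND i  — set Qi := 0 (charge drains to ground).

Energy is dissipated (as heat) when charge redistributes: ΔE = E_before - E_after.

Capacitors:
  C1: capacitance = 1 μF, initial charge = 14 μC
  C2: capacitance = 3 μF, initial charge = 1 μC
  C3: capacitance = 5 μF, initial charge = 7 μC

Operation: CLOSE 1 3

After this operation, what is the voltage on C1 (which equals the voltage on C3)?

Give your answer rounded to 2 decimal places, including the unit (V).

Answer: 3.50 V

Derivation:
Initial: C1(1μF, Q=14μC, V=14.00V), C2(3μF, Q=1μC, V=0.33V), C3(5μF, Q=7μC, V=1.40V)
Op 1: CLOSE 1-3: Q_total=21.00, C_total=6.00, V=3.50; Q1=3.50, Q3=17.50; dissipated=66.150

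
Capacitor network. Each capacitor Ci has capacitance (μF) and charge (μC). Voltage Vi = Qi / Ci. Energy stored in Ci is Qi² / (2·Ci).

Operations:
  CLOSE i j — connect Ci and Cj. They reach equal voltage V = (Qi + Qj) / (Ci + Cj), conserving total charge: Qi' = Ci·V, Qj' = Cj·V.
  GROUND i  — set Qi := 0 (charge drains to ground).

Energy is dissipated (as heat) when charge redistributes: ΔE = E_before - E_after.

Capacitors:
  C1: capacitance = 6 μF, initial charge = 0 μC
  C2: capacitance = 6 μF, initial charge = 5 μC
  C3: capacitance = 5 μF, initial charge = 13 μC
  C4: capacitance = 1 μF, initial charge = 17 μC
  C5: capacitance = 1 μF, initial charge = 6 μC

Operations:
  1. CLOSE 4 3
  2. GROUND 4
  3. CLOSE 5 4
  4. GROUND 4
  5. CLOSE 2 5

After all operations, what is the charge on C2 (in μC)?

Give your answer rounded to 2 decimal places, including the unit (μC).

Initial: C1(6μF, Q=0μC, V=0.00V), C2(6μF, Q=5μC, V=0.83V), C3(5μF, Q=13μC, V=2.60V), C4(1μF, Q=17μC, V=17.00V), C5(1μF, Q=6μC, V=6.00V)
Op 1: CLOSE 4-3: Q_total=30.00, C_total=6.00, V=5.00; Q4=5.00, Q3=25.00; dissipated=86.400
Op 2: GROUND 4: Q4=0; energy lost=12.500
Op 3: CLOSE 5-4: Q_total=6.00, C_total=2.00, V=3.00; Q5=3.00, Q4=3.00; dissipated=9.000
Op 4: GROUND 4: Q4=0; energy lost=4.500
Op 5: CLOSE 2-5: Q_total=8.00, C_total=7.00, V=1.14; Q2=6.86, Q5=1.14; dissipated=2.012
Final charges: Q1=0.00, Q2=6.86, Q3=25.00, Q4=0.00, Q5=1.14

Answer: 6.86 μC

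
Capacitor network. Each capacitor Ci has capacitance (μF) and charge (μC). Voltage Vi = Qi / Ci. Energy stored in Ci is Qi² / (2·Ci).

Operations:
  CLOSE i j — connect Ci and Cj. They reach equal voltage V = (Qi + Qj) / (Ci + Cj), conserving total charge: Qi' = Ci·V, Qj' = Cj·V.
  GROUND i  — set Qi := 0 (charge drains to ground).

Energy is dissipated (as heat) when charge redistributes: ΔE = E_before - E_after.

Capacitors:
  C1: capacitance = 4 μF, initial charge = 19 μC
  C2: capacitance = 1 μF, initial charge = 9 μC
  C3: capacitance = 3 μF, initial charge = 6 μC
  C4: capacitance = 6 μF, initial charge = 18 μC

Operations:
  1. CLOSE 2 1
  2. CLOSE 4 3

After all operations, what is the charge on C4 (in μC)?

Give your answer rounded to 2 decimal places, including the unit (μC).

Initial: C1(4μF, Q=19μC, V=4.75V), C2(1μF, Q=9μC, V=9.00V), C3(3μF, Q=6μC, V=2.00V), C4(6μF, Q=18μC, V=3.00V)
Op 1: CLOSE 2-1: Q_total=28.00, C_total=5.00, V=5.60; Q2=5.60, Q1=22.40; dissipated=7.225
Op 2: CLOSE 4-3: Q_total=24.00, C_total=9.00, V=2.67; Q4=16.00, Q3=8.00; dissipated=1.000
Final charges: Q1=22.40, Q2=5.60, Q3=8.00, Q4=16.00

Answer: 16.00 μC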